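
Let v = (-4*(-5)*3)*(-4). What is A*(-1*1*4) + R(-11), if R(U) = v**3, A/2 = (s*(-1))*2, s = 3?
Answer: -13823952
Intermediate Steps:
A = -12 (A = 2*((3*(-1))*2) = 2*(-3*2) = 2*(-6) = -12)
v = -240 (v = (20*3)*(-4) = 60*(-4) = -240)
R(U) = -13824000 (R(U) = (-240)**3 = -13824000)
A*(-1*1*4) + R(-11) = -12*(-1*1)*4 - 13824000 = -(-12)*4 - 13824000 = -12*(-4) - 13824000 = 48 - 13824000 = -13823952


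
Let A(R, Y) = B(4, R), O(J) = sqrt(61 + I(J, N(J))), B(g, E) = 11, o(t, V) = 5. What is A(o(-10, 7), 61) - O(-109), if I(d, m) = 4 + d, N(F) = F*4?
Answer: 11 - 2*I*sqrt(11) ≈ 11.0 - 6.6332*I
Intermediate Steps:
N(F) = 4*F
O(J) = sqrt(65 + J) (O(J) = sqrt(61 + (4 + J)) = sqrt(65 + J))
A(R, Y) = 11
A(o(-10, 7), 61) - O(-109) = 11 - sqrt(65 - 109) = 11 - sqrt(-44) = 11 - 2*I*sqrt(11)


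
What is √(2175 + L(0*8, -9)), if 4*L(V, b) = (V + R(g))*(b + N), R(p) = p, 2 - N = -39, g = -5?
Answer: √2135 ≈ 46.206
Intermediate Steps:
N = 41 (N = 2 - 1*(-39) = 2 + 39 = 41)
L(V, b) = (-5 + V)*(41 + b)/4 (L(V, b) = ((V - 5)*(b + 41))/4 = ((-5 + V)*(41 + b))/4 = (-5 + V)*(41 + b)/4)
√(2175 + L(0*8, -9)) = √(2175 + (-205/4 - 5/4*(-9) + 41*(0*8)/4 + (¼)*(0*8)*(-9))) = √(2175 + (-205/4 + 45/4 + (41/4)*0 + (¼)*0*(-9))) = √(2175 + (-205/4 + 45/4 + 0 + 0)) = √(2175 - 40) = √2135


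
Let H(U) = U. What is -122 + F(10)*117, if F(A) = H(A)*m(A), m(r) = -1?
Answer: -1292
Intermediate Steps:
F(A) = -A (F(A) = A*(-1) = -A)
-122 + F(10)*117 = -122 - 1*10*117 = -122 - 10*117 = -122 - 1170 = -1292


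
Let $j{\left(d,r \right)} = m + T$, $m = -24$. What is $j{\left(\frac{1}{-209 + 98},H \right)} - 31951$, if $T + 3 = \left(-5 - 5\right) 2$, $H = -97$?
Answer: $-31998$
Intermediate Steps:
$T = -23$ ($T = -3 + \left(-5 - 5\right) 2 = -3 - 20 = -23$)
$j{\left(d,r \right)} = -47$ ($j{\left(d,r \right)} = -24 - 23 = -47$)
$j{\left(\frac{1}{-209 + 98},H \right)} - 31951 = -47 - 31951 = -31998$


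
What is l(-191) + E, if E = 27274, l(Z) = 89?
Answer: 27363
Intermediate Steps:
l(-191) + E = 89 + 27274 = 27363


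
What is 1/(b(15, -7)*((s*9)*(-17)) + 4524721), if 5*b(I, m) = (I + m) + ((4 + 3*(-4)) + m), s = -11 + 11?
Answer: 1/4524721 ≈ 2.2101e-7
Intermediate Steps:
s = 0
b(I, m) = -8/5 + I/5 + 2*m/5 (b(I, m) = ((I + m) + ((4 + 3*(-4)) + m))/5 = ((I + m) + ((4 - 12) + m))/5 = ((I + m) + (-8 + m))/5 = (-8 + I + 2*m)/5 = -8/5 + I/5 + 2*m/5)
1/(b(15, -7)*((s*9)*(-17)) + 4524721) = 1/((-8/5 + (⅕)*15 + (⅖)*(-7))*((0*9)*(-17)) + 4524721) = 1/((-8/5 + 3 - 14/5)*(0*(-17)) + 4524721) = 1/(-7/5*0 + 4524721) = 1/(0 + 4524721) = 1/4524721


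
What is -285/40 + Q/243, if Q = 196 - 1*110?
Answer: -13163/1944 ≈ -6.7711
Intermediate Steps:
Q = 86 (Q = 196 - 110 = 86)
-285/40 + Q/243 = -285/40 + 86/243 = -285*1/40 + 86*(1/243) = -57/8 + 86/243 = -13163/1944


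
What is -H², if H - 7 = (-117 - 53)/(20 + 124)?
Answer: -175561/5184 ≈ -33.866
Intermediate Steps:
H = 419/72 (H = 7 + (-117 - 53)/(20 + 124) = 7 - 170/144 = 7 - 170*1/144 = 7 - 85/72 = 419/72 ≈ 5.8194)
-H² = -(419/72)² = -1*175561/5184 = -175561/5184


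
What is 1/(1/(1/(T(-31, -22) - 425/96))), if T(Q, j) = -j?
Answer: 96/1687 ≈ 0.056906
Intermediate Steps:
1/(1/(1/(T(-31, -22) - 425/96))) = 1/(1/(1/(-1*(-22) - 425/96))) = 1/(1/(1/(22 - 425*1/96))) = 1/(1/(1/(22 - 425/96))) = 1/(1/(1/(1687/96))) = 1/(1/(96/1687)) = 1/(1687/96) = 96/1687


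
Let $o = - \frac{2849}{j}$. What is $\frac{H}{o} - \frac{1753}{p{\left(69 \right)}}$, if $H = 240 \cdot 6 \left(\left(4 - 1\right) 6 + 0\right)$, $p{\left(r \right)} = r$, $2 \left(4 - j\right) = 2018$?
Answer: $\frac{1792428103}{196581} \approx 9118.0$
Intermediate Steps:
$j = -1005$ ($j = 4 - 1009 = -1005$)
$o = \frac{2849}{1005}$ ($o = - \frac{2849}{-1005} = \left(-2849\right) \left(- \frac{1}{1005}\right) = \frac{2849}{1005} \approx 2.8348$)
$H = 25920$ ($H = 240 \cdot 6 \left(3 \cdot 6 + 0\right) = 240 \cdot 6 \left(18 + 0\right) = 240 \cdot 6 \cdot 18 = 240 \cdot 108 = 25920$)
$\frac{H}{o} - \frac{1753}{p{\left(69 \right)}} = \frac{25920}{\frac{2849}{1005}} - \frac{1753}{69} = 25920 \cdot \frac{1005}{2849} - \frac{1753}{69} = \frac{26049600}{2849} - \frac{1753}{69} = \frac{1792428103}{196581}$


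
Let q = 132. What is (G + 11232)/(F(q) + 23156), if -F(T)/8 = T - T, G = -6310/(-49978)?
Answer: 280679603/578645284 ≈ 0.48506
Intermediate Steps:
G = 3155/24989 (G = -6310*(-1/49978) = 3155/24989 ≈ 0.12626)
F(T) = 0 (F(T) = -8*(T - T) = -8*0 = 0)
(G + 11232)/(F(q) + 23156) = (3155/24989 + 11232)/(0 + 23156) = (280679603/24989)/23156 = (280679603/24989)*(1/23156) = 280679603/578645284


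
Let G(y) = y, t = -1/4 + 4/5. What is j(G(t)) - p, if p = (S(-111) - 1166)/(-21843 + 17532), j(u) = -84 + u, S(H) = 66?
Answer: -7217059/86220 ≈ -83.705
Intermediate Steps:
t = 11/20 (t = -1*¼ + 4*(⅕) = -¼ + ⅘ = 11/20 ≈ 0.55000)
p = 1100/4311 (p = (66 - 1166)/(-21843 + 17532) = -1100/(-4311) = -1100*(-1/4311) = 1100/4311 ≈ 0.25516)
j(G(t)) - p = (-84 + 11/20) - 1*1100/4311 = -1669/20 - 1100/4311 = -7217059/86220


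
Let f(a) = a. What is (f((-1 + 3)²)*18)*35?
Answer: 2520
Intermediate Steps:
(f((-1 + 3)²)*18)*35 = ((-1 + 3)²*18)*35 = (2²*18)*35 = (4*18)*35 = 72*35 = 2520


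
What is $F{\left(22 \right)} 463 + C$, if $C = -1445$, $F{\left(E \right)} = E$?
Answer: $8741$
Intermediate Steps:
$F{\left(22 \right)} 463 + C = 22 \cdot 463 - 1445 = 10186 - 1445 = 8741$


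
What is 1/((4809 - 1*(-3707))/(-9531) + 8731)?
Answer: 9531/83206645 ≈ 0.00011455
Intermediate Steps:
1/((4809 - 1*(-3707))/(-9531) + 8731) = 1/((4809 + 3707)*(-1/9531) + 8731) = 1/(8516*(-1/9531) + 8731) = 1/(-8516/9531 + 8731) = 1/(83206645/9531) = 9531/83206645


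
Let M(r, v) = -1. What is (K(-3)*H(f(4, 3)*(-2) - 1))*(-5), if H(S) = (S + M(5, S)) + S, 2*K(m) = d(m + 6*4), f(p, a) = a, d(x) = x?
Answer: 1575/2 ≈ 787.50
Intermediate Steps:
K(m) = 12 + m/2 (K(m) = (m + 6*4)/2 = (m + 24)/2 = (24 + m)/2 = 12 + m/2)
H(S) = -1 + 2*S (H(S) = (S - 1) + S = (-1 + S) + S = -1 + 2*S)
(K(-3)*H(f(4, 3)*(-2) - 1))*(-5) = ((12 + (½)*(-3))*(-1 + 2*(3*(-2) - 1)))*(-5) = ((12 - 3/2)*(-1 + 2*(-6 - 1)))*(-5) = (21*(-1 + 2*(-7))/2)*(-5) = (21*(-1 - 14)/2)*(-5) = ((21/2)*(-15))*(-5) = -315/2*(-5) = 1575/2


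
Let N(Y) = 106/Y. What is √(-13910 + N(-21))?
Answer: 2*I*√1534134/21 ≈ 117.96*I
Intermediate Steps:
√(-13910 + N(-21)) = √(-13910 + 106/(-21)) = √(-13910 + 106*(-1/21)) = √(-13910 - 106/21) = √(-292216/21) = 2*I*√1534134/21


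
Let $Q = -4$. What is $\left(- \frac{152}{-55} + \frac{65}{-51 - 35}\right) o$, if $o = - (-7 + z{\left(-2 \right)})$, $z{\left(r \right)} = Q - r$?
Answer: $\frac{85473}{4730} \approx 18.07$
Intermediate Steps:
$z{\left(r \right)} = -4 - r$
$o = 9$ ($o = - (-7 - 2) = \left(-1\right) \left(-9\right) = 9$)
$\left(- \frac{152}{-55} + \frac{65}{-51 - 35}\right) o = \left(- \frac{152}{-55} + \frac{65}{-51 - 35}\right) 9 = \left(\left(-152\right) \left(- \frac{1}{55}\right) + \frac{65}{-51 - 35}\right) 9 = \left(\frac{152}{55} + \frac{65}{-86}\right) 9 = \left(\frac{152}{55} + 65 \left(- \frac{1}{86}\right)\right) 9 = \left(\frac{152}{55} - \frac{65}{86}\right) 9 = \frac{9497}{4730} \cdot 9 = \frac{85473}{4730}$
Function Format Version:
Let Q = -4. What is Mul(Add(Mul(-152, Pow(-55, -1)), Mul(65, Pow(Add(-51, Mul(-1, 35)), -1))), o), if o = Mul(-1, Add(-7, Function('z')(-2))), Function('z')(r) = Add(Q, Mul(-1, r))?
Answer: Rational(85473, 4730) ≈ 18.070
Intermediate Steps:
Function('z')(r) = Add(-4, Mul(-1, r))
o = 9 (o = Mul(-1, Add(-7, Add(-4, Mul(-1, -2)))) = Mul(-1, Add(-7, Add(-4, 2))) = Mul(-1, Add(-7, -2)) = Mul(-1, -9) = 9)
Mul(Add(Mul(-152, Pow(-55, -1)), Mul(65, Pow(Add(-51, Mul(-1, 35)), -1))), o) = Mul(Add(Mul(-152, Pow(-55, -1)), Mul(65, Pow(Add(-51, Mul(-1, 35)), -1))), 9) = Mul(Add(Mul(-152, Rational(-1, 55)), Mul(65, Pow(Add(-51, -35), -1))), 9) = Mul(Add(Rational(152, 55), Mul(65, Pow(-86, -1))), 9) = Mul(Add(Rational(152, 55), Mul(65, Rational(-1, 86))), 9) = Mul(Add(Rational(152, 55), Rational(-65, 86)), 9) = Mul(Rational(9497, 4730), 9) = Rational(85473, 4730)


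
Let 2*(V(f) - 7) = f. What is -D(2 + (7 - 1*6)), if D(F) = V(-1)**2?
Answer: -169/4 ≈ -42.250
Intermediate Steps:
V(f) = 7 + f/2
D(F) = 169/4 (D(F) = (7 + (1/2)*(-1))**2 = (7 - 1/2)**2 = (13/2)**2 = 169/4)
-D(2 + (7 - 1*6)) = -1*169/4 = -169/4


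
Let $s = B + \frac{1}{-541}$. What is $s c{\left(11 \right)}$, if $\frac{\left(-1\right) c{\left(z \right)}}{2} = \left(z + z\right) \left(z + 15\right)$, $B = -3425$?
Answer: $\frac{2119747344}{541} \approx 3.9182 \cdot 10^{6}$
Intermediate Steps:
$c{\left(z \right)} = - 4 z \left(15 + z\right)$ ($c{\left(z \right)} = - 2 \left(z + z\right) \left(z + 15\right) = - 2 \cdot 2 z \left(15 + z\right) = - 4 z \left(15 + z\right)$)
$s = - \frac{1852926}{541}$ ($s = -3425 + \frac{1}{-541} = -3425 - \frac{1}{541} = - \frac{1852926}{541} \approx -3425.0$)
$s c{\left(11 \right)} = - \frac{1852926 \left(\left(-4\right) 11 \left(15 + 11\right)\right)}{541} = - \frac{1852926 \left(\left(-4\right) 11 \cdot 26\right)}{541} = \left(- \frac{1852926}{541}\right) \left(-1144\right) = \frac{2119747344}{541}$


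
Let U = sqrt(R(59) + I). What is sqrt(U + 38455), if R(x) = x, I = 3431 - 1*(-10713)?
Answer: sqrt(38455 + sqrt(14203)) ≈ 196.40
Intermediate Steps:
I = 14144 (I = 3431 + 10713 = 14144)
U = sqrt(14203) (U = sqrt(59 + 14144) = sqrt(14203) ≈ 119.18)
sqrt(U + 38455) = sqrt(sqrt(14203) + 38455) = sqrt(38455 + sqrt(14203))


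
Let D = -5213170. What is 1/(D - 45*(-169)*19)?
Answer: -1/5068675 ≈ -1.9729e-7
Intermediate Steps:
1/(D - 45*(-169)*19) = 1/(-5213170 - 45*(-169)*19) = 1/(-5213170 + 7605*19) = 1/(-5213170 + 144495) = 1/(-5068675) = -1/5068675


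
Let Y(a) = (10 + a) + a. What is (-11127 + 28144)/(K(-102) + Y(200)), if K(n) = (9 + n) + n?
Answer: 17017/215 ≈ 79.149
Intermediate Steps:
Y(a) = 10 + 2*a
K(n) = 9 + 2*n
(-11127 + 28144)/(K(-102) + Y(200)) = (-11127 + 28144)/((9 + 2*(-102)) + (10 + 2*200)) = 17017/((9 - 204) + (10 + 400)) = 17017/(-195 + 410) = 17017/215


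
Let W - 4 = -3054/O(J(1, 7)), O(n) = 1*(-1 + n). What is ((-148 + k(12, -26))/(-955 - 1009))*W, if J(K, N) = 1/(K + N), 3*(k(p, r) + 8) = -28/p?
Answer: 8628265/30933 ≈ 278.93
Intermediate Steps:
k(p, r) = -8 - 28/(3*p) (k(p, r) = -8 + (-28/p)/3 = -8 - 28/(3*p))
O(n) = -1 + n
W = 24460/7 (W = 4 - 3054/(-1 + 1/(1 + 7)) = 4 - 3054/(-1 + 1/8) = 4 - 3054/(-1 + ⅛) = 4 - 3054/(-7/8) = 4 - 3054*(-8/7) = 4 + 24432/7 = 24460/7 ≈ 3494.3)
((-148 + k(12, -26))/(-955 - 1009))*W = ((-148 + (-8 - 28/3/12))/(-955 - 1009))*(24460/7) = ((-148 + (-8 - 28/3*1/12))/(-1964))*(24460/7) = ((-148 + (-8 - 7/9))*(-1/1964))*(24460/7) = ((-148 - 79/9)*(-1/1964))*(24460/7) = -1411/9*(-1/1964)*(24460/7) = (1411/17676)*(24460/7) = 8628265/30933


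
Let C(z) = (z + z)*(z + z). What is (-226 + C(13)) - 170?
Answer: 280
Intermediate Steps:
C(z) = 4*z² (C(z) = (2*z)*(2*z) = 4*z²)
(-226 + C(13)) - 170 = (-226 + 4*13²) - 170 = (-226 + 4*169) - 170 = (-226 + 676) - 170 = 450 - 170 = 280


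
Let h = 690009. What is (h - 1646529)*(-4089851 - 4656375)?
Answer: 8365940093520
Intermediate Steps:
(h - 1646529)*(-4089851 - 4656375) = (690009 - 1646529)*(-4089851 - 4656375) = -956520*(-8746226) = 8365940093520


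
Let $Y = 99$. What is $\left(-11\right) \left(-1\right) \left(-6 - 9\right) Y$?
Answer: $-16335$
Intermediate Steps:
$\left(-11\right) \left(-1\right) \left(-6 - 9\right) Y = \left(-11\right) \left(-1\right) \left(-6 - 9\right) 99 = 11 \left(-15\right) 99 = \left(-165\right) 99 = -16335$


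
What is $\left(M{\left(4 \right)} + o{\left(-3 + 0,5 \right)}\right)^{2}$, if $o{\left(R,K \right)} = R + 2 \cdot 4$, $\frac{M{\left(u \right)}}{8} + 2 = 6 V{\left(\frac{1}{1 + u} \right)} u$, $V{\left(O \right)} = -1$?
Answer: $41209$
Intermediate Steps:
$M{\left(u \right)} = -16 - 48 u$ ($M{\left(u \right)} = -16 + 8 \cdot 6 \left(-1\right) u = -16 + 8 \left(- 6 u\right) = -16 - 48 u$)
$o{\left(R,K \right)} = 8 + R$ ($o{\left(R,K \right)} = R + 8 = 8 + R$)
$\left(M{\left(4 \right)} + o{\left(-3 + 0,5 \right)}\right)^{2} = \left(\left(-16 - 192\right) + \left(8 + \left(-3 + 0\right)\right)\right)^{2} = \left(\left(-16 - 192\right) + \left(8 - 3\right)\right)^{2} = \left(-208 + 5\right)^{2} = \left(-203\right)^{2} = 41209$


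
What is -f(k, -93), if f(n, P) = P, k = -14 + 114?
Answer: 93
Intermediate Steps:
k = 100
-f(k, -93) = -1*(-93) = 93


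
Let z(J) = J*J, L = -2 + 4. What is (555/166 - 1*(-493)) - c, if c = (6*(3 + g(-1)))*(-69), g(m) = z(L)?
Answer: 563461/166 ≈ 3394.3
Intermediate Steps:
L = 2
z(J) = J**2
g(m) = 4 (g(m) = 2**2 = 4)
c = -2898 (c = (6*(3 + 4))*(-69) = (6*7)*(-69) = 42*(-69) = -2898)
(555/166 - 1*(-493)) - c = (555/166 - 1*(-493)) - 1*(-2898) = (555*(1/166) + 493) + 2898 = (555/166 + 493) + 2898 = 82393/166 + 2898 = 563461/166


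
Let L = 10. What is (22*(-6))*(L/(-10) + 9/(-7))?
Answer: 2112/7 ≈ 301.71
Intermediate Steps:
(22*(-6))*(L/(-10) + 9/(-7)) = (22*(-6))*(10/(-10) + 9/(-7)) = -132*(10*(-⅒) + 9*(-⅐)) = -132*(-1 - 9/7) = -132*(-16/7) = 2112/7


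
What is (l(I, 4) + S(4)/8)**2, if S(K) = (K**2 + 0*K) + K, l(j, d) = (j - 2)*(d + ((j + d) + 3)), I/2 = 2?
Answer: 4225/4 ≈ 1056.3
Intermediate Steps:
I = 4 (I = 2*2 = 4)
l(j, d) = (-2 + j)*(3 + j + 2*d) (l(j, d) = (-2 + j)*(d + ((d + j) + 3)) = (-2 + j)*(d + (3 + d + j)) = (-2 + j)*(3 + j + 2*d))
S(K) = K + K**2 (S(K) = (K**2 + 0) + K = K**2 + K = K + K**2)
(l(I, 4) + S(4)/8)**2 = ((-6 + 4 + 4**2 - 4*4 + 2*4*4) + (4*(1 + 4))/8)**2 = ((-6 + 4 + 16 - 16 + 32) + (4*5)*(1/8))**2 = (30 + 20*(1/8))**2 = (30 + 5/2)**2 = (65/2)**2 = 4225/4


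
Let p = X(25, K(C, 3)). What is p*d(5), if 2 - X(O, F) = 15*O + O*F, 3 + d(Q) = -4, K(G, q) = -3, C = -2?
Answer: 2086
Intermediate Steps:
d(Q) = -7 (d(Q) = -3 - 4 = -7)
X(O, F) = 2 - 15*O - F*O (X(O, F) = 2 - (15*O + O*F) = 2 - (15*O + F*O) = 2 + (-15*O - F*O) = 2 - 15*O - F*O)
p = -298 (p = 2 - 15*25 - 1*(-3)*25 = 2 - 375 + 75 = -298)
p*d(5) = -298*(-7) = 2086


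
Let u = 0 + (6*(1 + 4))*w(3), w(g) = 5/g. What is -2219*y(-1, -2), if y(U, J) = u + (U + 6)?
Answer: -122045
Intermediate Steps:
u = 50 (u = 0 + (6*(1 + 4))*(5/3) = 0 + (6*5)*(5*(⅓)) = 0 + 30*(5/3) = 0 + 50 = 50)
y(U, J) = 56 + U (y(U, J) = 50 + (U + 6) = 50 + (6 + U) = 56 + U)
-2219*y(-1, -2) = -2219*(56 - 1) = -2219*55 = -122045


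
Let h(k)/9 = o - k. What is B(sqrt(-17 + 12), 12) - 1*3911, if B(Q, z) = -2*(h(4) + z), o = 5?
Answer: -3953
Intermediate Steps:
h(k) = 45 - 9*k (h(k) = 9*(5 - k) = 45 - 9*k)
B(Q, z) = -18 - 2*z (B(Q, z) = -2*((45 - 9*4) + z) = -2*((45 - 36) + z) = -2*(9 + z) = -18 - 2*z)
B(sqrt(-17 + 12), 12) - 1*3911 = (-18 - 2*12) - 1*3911 = (-18 - 24) - 3911 = -42 - 3911 = -3953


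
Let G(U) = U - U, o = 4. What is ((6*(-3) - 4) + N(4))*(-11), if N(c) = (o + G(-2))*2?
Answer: 154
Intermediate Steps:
G(U) = 0
N(c) = 8 (N(c) = (4 + 0)*2 = 4*2 = 8)
((6*(-3) - 4) + N(4))*(-11) = ((6*(-3) - 4) + 8)*(-11) = ((-18 - 4) + 8)*(-11) = (-22 + 8)*(-11) = -14*(-11) = 154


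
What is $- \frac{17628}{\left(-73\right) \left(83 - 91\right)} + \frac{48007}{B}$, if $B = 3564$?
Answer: $- \frac{4348763}{260172} \approx -16.715$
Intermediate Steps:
$- \frac{17628}{\left(-73\right) \left(83 - 91\right)} + \frac{48007}{B} = - \frac{17628}{\left(-73\right) \left(83 - 91\right)} + \frac{48007}{3564} = - \frac{17628}{\left(-73\right) \left(-8\right)} + 48007 \cdot \frac{1}{3564} = - \frac{17628}{584} + \frac{48007}{3564} = \left(-17628\right) \frac{1}{584} + \frac{48007}{3564} = - \frac{4407}{146} + \frac{48007}{3564} = - \frac{4348763}{260172}$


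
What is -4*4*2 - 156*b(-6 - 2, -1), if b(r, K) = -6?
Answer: 904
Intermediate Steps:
-4*4*2 - 156*b(-6 - 2, -1) = -4*4*2 - 156*(-6) = -16*2 + 936 = -32 + 936 = 904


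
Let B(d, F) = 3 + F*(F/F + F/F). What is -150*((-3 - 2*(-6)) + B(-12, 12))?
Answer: -5400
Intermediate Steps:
B(d, F) = 3 + 2*F (B(d, F) = 3 + F*(1 + 1) = 3 + F*2 = 3 + 2*F)
-150*((-3 - 2*(-6)) + B(-12, 12)) = -150*((-3 - 2*(-6)) + (3 + 2*12)) = -150*((-3 + 12) + (3 + 24)) = -150*(9 + 27) = -150*36 = -5400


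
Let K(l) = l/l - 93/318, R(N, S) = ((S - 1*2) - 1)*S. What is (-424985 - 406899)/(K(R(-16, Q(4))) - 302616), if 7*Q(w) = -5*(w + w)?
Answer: 88179704/32077221 ≈ 2.7490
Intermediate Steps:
Q(w) = -10*w/7 (Q(w) = (-5*(w + w))/7 = (-10*w)/7 = -10*w/7)
R(N, S) = S*(-3 + S) (R(N, S) = ((S - 2) - 1)*S = ((-2 + S) - 1)*S = (-3 + S)*S = S*(-3 + S))
K(l) = 75/106 (K(l) = 1 - 93*1/318 = 1 - 31/106 = 75/106)
(-424985 - 406899)/(K(R(-16, Q(4))) - 302616) = (-424985 - 406899)/(75/106 - 302616) = -831884/(-32077221/106) = -831884*(-106/32077221) = 88179704/32077221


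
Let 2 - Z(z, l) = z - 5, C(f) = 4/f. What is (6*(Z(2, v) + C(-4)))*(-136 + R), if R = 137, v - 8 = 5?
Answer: 24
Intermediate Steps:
v = 13 (v = 8 + 5 = 13)
Z(z, l) = 7 - z (Z(z, l) = 2 - (z - 5) = 2 - (-5 + z) = 2 + (5 - z) = 7 - z)
(6*(Z(2, v) + C(-4)))*(-136 + R) = (6*((7 - 1*2) + 4/(-4)))*(-136 + 137) = (6*((7 - 2) + 4*(-¼)))*1 = (6*(5 - 1))*1 = (6*4)*1 = 24*1 = 24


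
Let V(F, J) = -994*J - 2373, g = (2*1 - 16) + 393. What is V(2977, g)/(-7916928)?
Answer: 379099/7916928 ≈ 0.047885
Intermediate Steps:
g = 379 (g = (2 - 16) + 393 = -14 + 393 = 379)
V(F, J) = -2373 - 994*J
V(2977, g)/(-7916928) = (-2373 - 994*379)/(-7916928) = (-2373 - 376726)*(-1/7916928) = -379099*(-1/7916928) = 379099/7916928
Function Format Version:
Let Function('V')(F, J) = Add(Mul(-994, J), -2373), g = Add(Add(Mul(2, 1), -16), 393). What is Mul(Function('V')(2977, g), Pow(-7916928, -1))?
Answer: Rational(379099, 7916928) ≈ 0.047885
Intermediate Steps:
g = 379 (g = Add(Add(2, -16), 393) = Add(-14, 393) = 379)
Function('V')(F, J) = Add(-2373, Mul(-994, J))
Mul(Function('V')(2977, g), Pow(-7916928, -1)) = Mul(Add(-2373, Mul(-994, 379)), Pow(-7916928, -1)) = Mul(Add(-2373, -376726), Rational(-1, 7916928)) = Mul(-379099, Rational(-1, 7916928)) = Rational(379099, 7916928)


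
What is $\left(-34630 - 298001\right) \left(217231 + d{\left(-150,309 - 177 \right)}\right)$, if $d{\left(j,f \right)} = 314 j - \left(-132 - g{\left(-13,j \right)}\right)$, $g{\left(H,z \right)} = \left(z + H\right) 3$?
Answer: $-56472095394$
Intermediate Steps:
$g{\left(H,z \right)} = 3 H + 3 z$ ($g{\left(H,z \right)} = \left(H + z\right) 3 = 3 H + 3 z$)
$d{\left(j,f \right)} = 93 + 317 j$ ($d{\left(j,f \right)} = 314 j + \left(\left(145 + \left(3 \left(-13\right) + 3 j\right)\right) - 13\right) = 314 j + \left(\left(145 + \left(-39 + 3 j\right)\right) - 13\right) = 314 j + \left(\left(106 + 3 j\right) - 13\right) = 314 j + \left(93 + 3 j\right) = 93 + 317 j$)
$\left(-34630 - 298001\right) \left(217231 + d{\left(-150,309 - 177 \right)}\right) = \left(-34630 - 298001\right) \left(217231 + \left(93 + 317 \left(-150\right)\right)\right) = - 332631 \left(217231 + \left(93 - 47550\right)\right) = - 332631 \left(217231 - 47457\right) = \left(-332631\right) 169774 = -56472095394$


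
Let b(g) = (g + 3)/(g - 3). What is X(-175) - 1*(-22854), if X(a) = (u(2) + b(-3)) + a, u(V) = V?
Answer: 22681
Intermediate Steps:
b(g) = (3 + g)/(-3 + g)
X(a) = 2 + a (X(a) = (2 + (3 - 3)/(-3 - 3)) + a = (2 + 0/(-6)) + a = (2 - 1/6*0) + a = (2 + 0) + a = 2 + a)
X(-175) - 1*(-22854) = (2 - 175) - 1*(-22854) = -173 + 22854 = 22681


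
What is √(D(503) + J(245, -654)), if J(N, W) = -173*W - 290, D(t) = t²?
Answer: √365861 ≈ 604.86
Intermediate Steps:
J(N, W) = -290 - 173*W
√(D(503) + J(245, -654)) = √(503² + (-290 - 173*(-654))) = √(253009 + (-290 + 113142)) = √(253009 + 112852) = √365861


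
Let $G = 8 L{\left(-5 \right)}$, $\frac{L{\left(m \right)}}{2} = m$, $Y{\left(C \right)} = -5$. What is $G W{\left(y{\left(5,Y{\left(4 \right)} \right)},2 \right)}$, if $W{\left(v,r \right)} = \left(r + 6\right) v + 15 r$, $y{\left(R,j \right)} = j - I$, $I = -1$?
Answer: $160$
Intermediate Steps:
$y{\left(R,j \right)} = 1 + j$ ($y{\left(R,j \right)} = j - -1 = j + 1 = 1 + j$)
$L{\left(m \right)} = 2 m$
$W{\left(v,r \right)} = 15 r + v \left(6 + r\right)$ ($W{\left(v,r \right)} = \left(6 + r\right) v + 15 r = v \left(6 + r\right) + 15 r = 15 r + v \left(6 + r\right)$)
$G = -80$ ($G = 8 \cdot 2 \left(-5\right) = 8 \left(-10\right) = -80$)
$G W{\left(y{\left(5,Y{\left(4 \right)} \right)},2 \right)} = - 80 \left(6 \left(1 - 5\right) + 15 \cdot 2 + 2 \left(1 - 5\right)\right) = - 80 \left(6 \left(-4\right) + 30 + 2 \left(-4\right)\right) = - 80 \left(-24 + 30 - 8\right) = \left(-80\right) \left(-2\right) = 160$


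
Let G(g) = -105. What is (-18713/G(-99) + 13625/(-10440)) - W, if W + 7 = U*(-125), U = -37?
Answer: -324554567/73080 ≈ -4441.1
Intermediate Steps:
W = 4618 (W = -7 - 37*(-125) = -7 + 4625 = 4618)
(-18713/G(-99) + 13625/(-10440)) - W = (-18713/(-105) + 13625/(-10440)) - 1*4618 = (-18713*(-1/105) + 13625*(-1/10440)) - 4618 = (18713/105 - 2725/2088) - 4618 = 12928873/73080 - 4618 = -324554567/73080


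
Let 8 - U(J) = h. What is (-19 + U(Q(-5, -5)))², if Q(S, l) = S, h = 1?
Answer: 144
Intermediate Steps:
U(J) = 7 (U(J) = 8 - 1*1 = 8 - 1 = 7)
(-19 + U(Q(-5, -5)))² = (-19 + 7)² = (-12)² = 144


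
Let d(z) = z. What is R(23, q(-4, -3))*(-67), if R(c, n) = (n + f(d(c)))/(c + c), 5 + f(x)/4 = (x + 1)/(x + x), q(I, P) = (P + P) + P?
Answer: 41473/1058 ≈ 39.199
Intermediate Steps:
q(I, P) = 3*P (q(I, P) = 2*P + P = 3*P)
f(x) = -20 + 2*(1 + x)/x (f(x) = -20 + 4*((x + 1)/(x + x)) = -20 + 4*((1 + x)/((2*x))) = -20 + 4*((1 + x)*(1/(2*x))) = -20 + 4*((1 + x)/(2*x)) = -20 + 2*(1 + x)/x)
R(c, n) = (-18 + n + 2/c)/(2*c) (R(c, n) = (n + (-18 + 2/c))/(c + c) = (-18 + n + 2/c)/((2*c)) = (-18 + n + 2/c)*(1/(2*c)) = (-18 + n + 2/c)/(2*c))
R(23, q(-4, -3))*(-67) = ((½)*(2 + 23*(-18 + 3*(-3)))/23²)*(-67) = ((½)*(1/529)*(2 + 23*(-18 - 9)))*(-67) = ((½)*(1/529)*(2 + 23*(-27)))*(-67) = ((½)*(1/529)*(2 - 621))*(-67) = ((½)*(1/529)*(-619))*(-67) = -619/1058*(-67) = 41473/1058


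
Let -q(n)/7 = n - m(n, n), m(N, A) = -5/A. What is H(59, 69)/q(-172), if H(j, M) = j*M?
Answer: 233404/69041 ≈ 3.3807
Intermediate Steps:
q(n) = -35/n - 7*n (q(n) = -7*(n - (-5)/n) = -7*(n + 5/n) = -35/n - 7*n)
H(j, M) = M*j
H(59, 69)/q(-172) = (69*59)/(-35/(-172) - 7*(-172)) = 4071/(-35*(-1/172) + 1204) = 4071/(35/172 + 1204) = 4071/(207123/172) = 4071*(172/207123) = 233404/69041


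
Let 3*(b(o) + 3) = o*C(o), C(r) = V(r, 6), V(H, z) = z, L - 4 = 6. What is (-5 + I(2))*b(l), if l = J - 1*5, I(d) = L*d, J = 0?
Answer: -195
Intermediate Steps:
L = 10 (L = 4 + 6 = 10)
I(d) = 10*d
C(r) = 6
l = -5 (l = 0 - 1*5 = 0 - 5 = -5)
b(o) = -3 + 2*o (b(o) = -3 + (o*6)/3 = -3 + (6*o)/3 = -3 + 2*o)
(-5 + I(2))*b(l) = (-5 + 10*2)*(-3 + 2*(-5)) = (-5 + 20)*(-3 - 10) = 15*(-13) = -195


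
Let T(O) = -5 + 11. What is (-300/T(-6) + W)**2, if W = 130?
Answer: 6400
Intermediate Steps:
T(O) = 6
(-300/T(-6) + W)**2 = (-300/6 + 130)**2 = (-300*1/6 + 130)**2 = (-50 + 130)**2 = 80**2 = 6400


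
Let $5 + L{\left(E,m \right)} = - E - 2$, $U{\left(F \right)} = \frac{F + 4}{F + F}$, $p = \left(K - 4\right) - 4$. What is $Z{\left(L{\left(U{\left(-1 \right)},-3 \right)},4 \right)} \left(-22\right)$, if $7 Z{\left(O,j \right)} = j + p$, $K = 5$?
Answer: $- \frac{22}{7} \approx -3.1429$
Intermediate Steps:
$p = -3$ ($p = \left(5 - 4\right) - 4 = 1 - 4 = -3$)
$U{\left(F \right)} = \frac{4 + F}{2 F}$
$L{\left(E,m \right)} = -7 - E$ ($L{\left(E,m \right)} = -5 - \left(2 + E\right) = -7 - E$)
$Z{\left(O,j \right)} = - \frac{3}{7} + \frac{j}{7}$ ($Z{\left(O,j \right)} = \frac{j - 3}{7} = \frac{-3 + j}{7} = - \frac{3}{7} + \frac{j}{7}$)
$Z{\left(L{\left(U{\left(-1 \right)},-3 \right)},4 \right)} \left(-22\right) = \left(- \frac{3}{7} + \frac{1}{7} \cdot 4\right) \left(-22\right) = \left(- \frac{3}{7} + \frac{4}{7}\right) \left(-22\right) = \frac{1}{7} \left(-22\right) = - \frac{22}{7}$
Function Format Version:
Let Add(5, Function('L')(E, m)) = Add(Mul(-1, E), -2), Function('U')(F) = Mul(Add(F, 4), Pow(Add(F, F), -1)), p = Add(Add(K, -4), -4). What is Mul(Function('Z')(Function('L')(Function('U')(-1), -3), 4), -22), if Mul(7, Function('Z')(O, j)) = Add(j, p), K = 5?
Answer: Rational(-22, 7) ≈ -3.1429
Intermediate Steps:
p = -3 (p = Add(Add(5, -4), -4) = Add(1, -4) = -3)
Function('U')(F) = Mul(Rational(1, 2), Pow(F, -1), Add(4, F)) (Function('U')(F) = Mul(Add(4, F), Pow(Mul(2, F), -1)) = Mul(Add(4, F), Mul(Rational(1, 2), Pow(F, -1))) = Mul(Rational(1, 2), Pow(F, -1), Add(4, F)))
Function('L')(E, m) = Add(-7, Mul(-1, E)) (Function('L')(E, m) = Add(-5, Add(Mul(-1, E), -2)) = Add(-5, Add(-2, Mul(-1, E))) = Add(-7, Mul(-1, E)))
Function('Z')(O, j) = Add(Rational(-3, 7), Mul(Rational(1, 7), j)) (Function('Z')(O, j) = Mul(Rational(1, 7), Add(j, -3)) = Mul(Rational(1, 7), Add(-3, j)) = Add(Rational(-3, 7), Mul(Rational(1, 7), j)))
Mul(Function('Z')(Function('L')(Function('U')(-1), -3), 4), -22) = Mul(Add(Rational(-3, 7), Mul(Rational(1, 7), 4)), -22) = Mul(Add(Rational(-3, 7), Rational(4, 7)), -22) = Mul(Rational(1, 7), -22) = Rational(-22, 7)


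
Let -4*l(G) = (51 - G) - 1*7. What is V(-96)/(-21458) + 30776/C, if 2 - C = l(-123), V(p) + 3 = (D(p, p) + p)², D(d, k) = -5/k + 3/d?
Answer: 6082454147153/8651865600 ≈ 703.02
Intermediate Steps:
l(G) = -11 + G/4 (l(G) = -((51 - G) - 1*7)/4 = -((51 - G) - 7)/4 = -(44 - G)/4 = -11 + G/4)
V(p) = -3 + (p - 2/p)² (V(p) = -3 + ((-5/p + 3/p) + p)² = -3 + (-2/p + p)² = -3 + (p - 2/p)²)
C = 175/4 (C = 2 - (-11 + (¼)*(-123)) = 2 - (-11 - 123/4) = 2 - 1*(-167/4) = 2 + 167/4 = 175/4 ≈ 43.750)
V(-96)/(-21458) + 30776/C = (-7 + (-96)² + 4/(-96)²)/(-21458) + 30776/(175/4) = (-7 + 9216 + 4*(1/9216))*(-1/21458) + 30776*(4/175) = (-7 + 9216 + 1/2304)*(-1/21458) + 123104/175 = (21217537/2304)*(-1/21458) + 123104/175 = -21217537/49439232 + 123104/175 = 6082454147153/8651865600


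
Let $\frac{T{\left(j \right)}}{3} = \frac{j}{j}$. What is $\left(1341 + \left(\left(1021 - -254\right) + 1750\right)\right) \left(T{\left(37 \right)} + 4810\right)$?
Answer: $21013558$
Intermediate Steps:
$T{\left(j \right)} = 3$ ($T{\left(j \right)} = 3 \frac{j}{j} = 3 \cdot 1 = 3$)
$\left(1341 + \left(\left(1021 - -254\right) + 1750\right)\right) \left(T{\left(37 \right)} + 4810\right) = \left(1341 + \left(\left(1021 - -254\right) + 1750\right)\right) \left(3 + 4810\right) = \left(1341 + \left(\left(1021 + 254\right) + 1750\right)\right) 4813 = \left(1341 + \left(1275 + 1750\right)\right) 4813 = \left(1341 + 3025\right) 4813 = 4366 \cdot 4813 = 21013558$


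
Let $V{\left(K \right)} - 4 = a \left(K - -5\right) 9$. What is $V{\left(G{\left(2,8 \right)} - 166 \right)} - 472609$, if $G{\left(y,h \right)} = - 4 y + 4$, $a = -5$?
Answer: $-465180$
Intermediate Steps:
$G{\left(y,h \right)} = 4 - 4 y$
$V{\left(K \right)} = -221 - 45 K$ ($V{\left(K \right)} = 4 + - 5 \left(K - -5\right) 9 = 4 + - 5 \left(K + 5\right) 9 = 4 + - 5 \left(5 + K\right) 9 = 4 + \left(-25 - 5 K\right) 9 = 4 - \left(225 + 45 K\right) = -221 - 45 K$)
$V{\left(G{\left(2,8 \right)} - 166 \right)} - 472609 = \left(-221 - 45 \left(\left(4 - 8\right) - 166\right)\right) - 472609 = \left(-221 - 45 \left(-4 - 166\right)\right) - 472609 = \left(-221 - -7650\right) - 472609 = \left(-221 + 7650\right) - 472609 = 7429 - 472609 = -465180$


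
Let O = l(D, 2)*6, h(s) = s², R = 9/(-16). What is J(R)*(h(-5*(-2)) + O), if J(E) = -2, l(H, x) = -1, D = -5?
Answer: -188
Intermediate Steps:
R = -9/16 (R = 9*(-1/16) = -9/16 ≈ -0.56250)
O = -6 (O = -1*6 = -6)
J(R)*(h(-5*(-2)) + O) = -2*((-5*(-2))² - 6) = -2*(10² - 6) = -2*(100 - 6) = -2*94 = -188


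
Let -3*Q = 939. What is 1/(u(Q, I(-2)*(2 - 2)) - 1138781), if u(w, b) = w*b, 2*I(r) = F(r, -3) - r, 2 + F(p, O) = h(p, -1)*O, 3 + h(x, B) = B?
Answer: -1/1138781 ≈ -8.7813e-7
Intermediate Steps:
Q = -313 (Q = -⅓*939 = -313)
h(x, B) = -3 + B
F(p, O) = -2 - 4*O (F(p, O) = -2 + (-3 - 1)*O = -2 - 4*O)
I(r) = 5 - r/2 (I(r) = ((-2 - 4*(-3)) - r)/2 = ((-2 + 12) - r)/2 = (10 - r)/2 = 5 - r/2)
u(w, b) = b*w
1/(u(Q, I(-2)*(2 - 2)) - 1138781) = 1/(((5 - ½*(-2))*(2 - 2))*(-313) - 1138781) = 1/(((5 + 1)*0)*(-313) - 1138781) = 1/((6*0)*(-313) - 1138781) = 1/(0*(-313) - 1138781) = 1/(0 - 1138781) = 1/(-1138781) = -1/1138781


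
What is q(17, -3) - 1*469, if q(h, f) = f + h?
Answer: -455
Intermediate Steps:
q(17, -3) - 1*469 = (-3 + 17) - 1*469 = 14 - 469 = -455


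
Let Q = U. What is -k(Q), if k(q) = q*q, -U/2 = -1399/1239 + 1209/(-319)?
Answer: -15120152279296/156215448081 ≈ -96.790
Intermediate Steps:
U = 3888464/395241 (U = -2*(-1399/1239 + 1209/(-319)) = -2*(-1399*1/1239 + 1209*(-1/319)) = -2*(-1399/1239 - 1209/319) = -2*(-1944232/395241) = 3888464/395241 ≈ 9.8382)
Q = 3888464/395241 ≈ 9.8382
k(q) = q²
-k(Q) = -(3888464/395241)² = -1*15120152279296/156215448081 = -15120152279296/156215448081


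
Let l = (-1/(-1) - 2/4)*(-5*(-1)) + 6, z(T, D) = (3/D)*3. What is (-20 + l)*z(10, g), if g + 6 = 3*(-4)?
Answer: 23/4 ≈ 5.7500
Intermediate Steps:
g = -18 (g = -6 + 3*(-4) = -6 - 12 = -18)
z(T, D) = 9/D
l = 17/2 (l = (-1*(-1) - 2*¼)*5 + 6 = (1 - ½)*5 + 6 = (½)*5 + 6 = 5/2 + 6 = 17/2 ≈ 8.5000)
(-20 + l)*z(10, g) = (-20 + 17/2)*(9/(-18)) = -207*(-1)/(2*18) = -23/2*(-½) = 23/4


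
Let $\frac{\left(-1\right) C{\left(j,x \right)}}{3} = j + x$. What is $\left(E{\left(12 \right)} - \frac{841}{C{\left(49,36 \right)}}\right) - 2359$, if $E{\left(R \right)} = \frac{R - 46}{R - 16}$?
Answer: $- \frac{1197073}{510} \approx -2347.2$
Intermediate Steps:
$C{\left(j,x \right)} = - 3 j - 3 x$ ($C{\left(j,x \right)} = - 3 \left(j + x\right) = - 3 j - 3 x$)
$E{\left(R \right)} = \frac{-46 + R}{-16 + R}$
$\left(E{\left(12 \right)} - \frac{841}{C{\left(49,36 \right)}}\right) - 2359 = \left(\frac{-46 + 12}{-16 + 12} - \frac{841}{\left(-3\right) 49 - 108}\right) - 2359 = \left(\frac{1}{-4} \left(-34\right) - \frac{841}{-147 - 108}\right) - 2359 = \left(\left(- \frac{1}{4}\right) \left(-34\right) - \frac{841}{-255}\right) - 2359 = \left(\frac{17}{2} - - \frac{841}{255}\right) - 2359 = \left(\frac{17}{2} + \frac{841}{255}\right) - 2359 = \frac{6017}{510} - 2359 = - \frac{1197073}{510}$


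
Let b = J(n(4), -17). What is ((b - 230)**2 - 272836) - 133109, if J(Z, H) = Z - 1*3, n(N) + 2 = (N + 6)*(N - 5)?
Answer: -345920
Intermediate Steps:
n(N) = -2 + (-5 + N)*(6 + N) (n(N) = -2 + (N + 6)*(N - 5) = -2 + (6 + N)*(-5 + N) = -2 + (-5 + N)*(6 + N))
J(Z, H) = -3 + Z (J(Z, H) = Z - 3 = -3 + Z)
b = -15 (b = -3 + (-32 + 4 + 4**2) = -3 + (-32 + 4 + 16) = -3 - 12 = -15)
((b - 230)**2 - 272836) - 133109 = ((-15 - 230)**2 - 272836) - 133109 = ((-245)**2 - 272836) - 133109 = (60025 - 272836) - 133109 = -212811 - 133109 = -345920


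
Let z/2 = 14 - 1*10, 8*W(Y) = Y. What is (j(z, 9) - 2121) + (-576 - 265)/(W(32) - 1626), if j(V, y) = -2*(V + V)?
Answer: -3491325/1622 ≈ -2152.5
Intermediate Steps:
W(Y) = Y/8
z = 8 (z = 2*(14 - 1*10) = 2*(14 - 10) = 2*4 = 8)
j(V, y) = -4*V
(j(z, 9) - 2121) + (-576 - 265)/(W(32) - 1626) = (-4*8 - 2121) + (-576 - 265)/((⅛)*32 - 1626) = (-32 - 2121) - 841/(4 - 1626) = -2153 - 841/(-1622) = -2153 - 841*(-1/1622) = -2153 + 841/1622 = -3491325/1622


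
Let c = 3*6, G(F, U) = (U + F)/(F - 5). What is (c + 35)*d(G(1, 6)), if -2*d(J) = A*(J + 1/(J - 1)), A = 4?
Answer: 4929/22 ≈ 224.05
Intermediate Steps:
G(F, U) = (F + U)/(-5 + F)
d(J) = -2*J - 2/(-1 + J) (d(J) = -2*(J + 1/(J - 1)) = -2*(J + 1/(-1 + J)) = -(4*J + 4/(-1 + J))/2 = -2*J - 2/(-1 + J))
c = 18
(c + 35)*d(G(1, 6)) = (18 + 35)*(2*(-1 + (1 + 6)/(-5 + 1) - ((1 + 6)/(-5 + 1))²)/(-1 + (1 + 6)/(-5 + 1))) = 53*(2*(-1 + 7/(-4) - (7/(-4))²)/(-1 + 7/(-4))) = 53*(2*(-1 - ¼*7 - (-¼*7)²)/(-1 - ¼*7)) = 53*(2*(-1 - 7/4 - (-7/4)²)/(-1 - 7/4)) = 53*(2*(-1 - 7/4 - 1*49/16)/(-11/4)) = 53*(2*(-4/11)*(-1 - 7/4 - 49/16)) = 53*(2*(-4/11)*(-93/16)) = 53*(93/22) = 4929/22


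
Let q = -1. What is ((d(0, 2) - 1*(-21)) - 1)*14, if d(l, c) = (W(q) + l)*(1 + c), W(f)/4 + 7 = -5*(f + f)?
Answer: 784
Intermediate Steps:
W(f) = -28 - 40*f (W(f) = -28 + 4*(-5*(f + f)) = -28 + 4*(-10*f) = -28 - 40*f)
d(l, c) = (1 + c)*(12 + l) (d(l, c) = ((-28 - 40*(-1)) + l)*(1 + c) = ((-28 + 40) + l)*(1 + c) = (12 + l)*(1 + c) = (1 + c)*(12 + l))
((d(0, 2) - 1*(-21)) - 1)*14 = (((12 + 0 + 12*2 + 2*0) - 1*(-21)) - 1)*14 = (((12 + 0 + 24 + 0) + 21) - 1)*14 = ((36 + 21) - 1)*14 = (57 - 1)*14 = 56*14 = 784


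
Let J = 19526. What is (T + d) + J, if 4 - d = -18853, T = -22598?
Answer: 15785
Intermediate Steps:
d = 18857 (d = 4 - 1*(-18853) = 4 + 18853 = 18857)
(T + d) + J = (-22598 + 18857) + 19526 = -3741 + 19526 = 15785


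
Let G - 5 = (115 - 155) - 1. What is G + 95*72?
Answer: 6804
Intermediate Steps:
G = -36 (G = 5 + ((115 - 155) - 1) = 5 + (-40 - 1) = 5 - 41 = -36)
G + 95*72 = -36 + 95*72 = -36 + 6840 = 6804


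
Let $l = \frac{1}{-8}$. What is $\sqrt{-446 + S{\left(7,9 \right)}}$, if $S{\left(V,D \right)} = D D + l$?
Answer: $\frac{i \sqrt{5842}}{4} \approx 19.108 i$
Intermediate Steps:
$l = - \frac{1}{8} \approx -0.125$
$S{\left(V,D \right)} = - \frac{1}{8} + D^{2}$ ($S{\left(V,D \right)} = D D - \frac{1}{8} = D^{2} - \frac{1}{8} = - \frac{1}{8} + D^{2}$)
$\sqrt{-446 + S{\left(7,9 \right)}} = \sqrt{-446 - \left(\frac{1}{8} - 9^{2}\right)} = \sqrt{-446 + \left(- \frac{1}{8} + 81\right)} = \sqrt{-446 + \frac{647}{8}} = \sqrt{- \frac{2921}{8}} = \frac{i \sqrt{5842}}{4}$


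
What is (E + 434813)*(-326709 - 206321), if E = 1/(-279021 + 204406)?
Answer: -3458679435992364/14923 ≈ -2.3177e+11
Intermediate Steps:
E = -1/74615 (E = 1/(-74615) = -1/74615 ≈ -1.3402e-5)
(E + 434813)*(-326709 - 206321) = (-1/74615 + 434813)*(-326709 - 206321) = (32443571994/74615)*(-533030) = -3458679435992364/14923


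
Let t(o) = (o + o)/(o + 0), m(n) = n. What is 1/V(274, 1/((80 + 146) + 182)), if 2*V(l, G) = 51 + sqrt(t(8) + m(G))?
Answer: 41616/1060391 - 4*sqrt(83334)/1060391 ≈ 0.038157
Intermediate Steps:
t(o) = 2 (t(o) = (2*o)/o = 2)
V(l, G) = 51/2 + sqrt(2 + G)/2 (V(l, G) = (51 + sqrt(2 + G))/2 = 51/2 + sqrt(2 + G)/2)
1/V(274, 1/((80 + 146) + 182)) = 1/(51/2 + sqrt(2 + 1/((80 + 146) + 182))/2) = 1/(51/2 + sqrt(2 + 1/(226 + 182))/2) = 1/(51/2 + sqrt(2 + 1/408)/2) = 1/(51/2 + sqrt(817/408)/2) = 1/(51/2 + (sqrt(83334)/204)/2) = 1/(51/2 + sqrt(83334)/408)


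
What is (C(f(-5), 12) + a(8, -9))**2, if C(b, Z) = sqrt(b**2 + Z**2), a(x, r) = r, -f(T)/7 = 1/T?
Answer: (45 - sqrt(3649))**2/25 ≈ 9.4950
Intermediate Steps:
f(T) = -7/T
C(b, Z) = sqrt(Z**2 + b**2)
(C(f(-5), 12) + a(8, -9))**2 = (sqrt(12**2 + (-7/(-5))**2) - 9)**2 = (sqrt(144 + (-7*(-1/5))**2) - 9)**2 = (sqrt(144 + (7/5)**2) - 9)**2 = (sqrt(144 + 49/25) - 9)**2 = (sqrt(3649/25) - 9)**2 = (sqrt(3649)/5 - 9)**2 = (-9 + sqrt(3649)/5)**2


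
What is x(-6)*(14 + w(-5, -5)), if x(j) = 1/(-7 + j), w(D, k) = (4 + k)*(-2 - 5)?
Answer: -21/13 ≈ -1.6154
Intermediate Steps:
w(D, k) = -28 - 7*k (w(D, k) = (4 + k)*(-7) = -28 - 7*k)
x(-6)*(14 + w(-5, -5)) = (14 + (-28 - 7*(-5)))/(-7 - 6) = (14 + (-28 + 35))/(-13) = -(14 + 7)/13 = -1/13*21 = -21/13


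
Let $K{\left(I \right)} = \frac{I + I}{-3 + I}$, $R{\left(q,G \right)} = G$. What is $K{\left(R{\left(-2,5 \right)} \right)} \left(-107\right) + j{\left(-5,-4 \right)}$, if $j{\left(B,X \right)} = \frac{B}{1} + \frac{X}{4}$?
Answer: $-541$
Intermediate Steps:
$j{\left(B,X \right)} = B + \frac{X}{4}$ ($j{\left(B,X \right)} = B 1 + X \frac{1}{4} = B + \frac{X}{4}$)
$K{\left(I \right)} = \frac{2 I}{-3 + I}$
$K{\left(R{\left(-2,5 \right)} \right)} \left(-107\right) + j{\left(-5,-4 \right)} = 2 \cdot 5 \frac{1}{-3 + 5} \left(-107\right) + \left(-5 + \frac{1}{4} \left(-4\right)\right) = 2 \cdot 5 \cdot \frac{1}{2} \left(-107\right) - 6 = 5 \left(-107\right) - 6 = -535 - 6 = -541$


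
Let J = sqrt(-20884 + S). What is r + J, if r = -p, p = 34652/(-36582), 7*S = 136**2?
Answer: 17326/18291 + 6*I*sqrt(24829)/7 ≈ 0.94724 + 135.06*I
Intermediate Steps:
S = 18496/7 (S = (1/7)*136**2 = (1/7)*18496 = 18496/7 ≈ 2642.3)
J = 6*I*sqrt(24829)/7 (J = sqrt(-20884 + 18496/7) = sqrt(-127692/7) = 6*I*sqrt(24829)/7 ≈ 135.06*I)
p = -17326/18291 (p = 34652*(-1/36582) = -17326/18291 ≈ -0.94724)
r = 17326/18291 (r = -1*(-17326/18291) = 17326/18291 ≈ 0.94724)
r + J = 17326/18291 + 6*I*sqrt(24829)/7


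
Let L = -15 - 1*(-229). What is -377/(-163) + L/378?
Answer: 88694/30807 ≈ 2.8790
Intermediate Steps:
L = 214 (L = -15 + 229 = 214)
-377/(-163) + L/378 = -377/(-163) + 214/378 = -377*(-1/163) + 214*(1/378) = 377/163 + 107/189 = 88694/30807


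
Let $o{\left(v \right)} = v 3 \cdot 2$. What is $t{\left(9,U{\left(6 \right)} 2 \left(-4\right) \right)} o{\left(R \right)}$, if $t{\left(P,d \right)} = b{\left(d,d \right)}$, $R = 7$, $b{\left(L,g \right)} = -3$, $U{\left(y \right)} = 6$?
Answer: $-126$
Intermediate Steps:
$t{\left(P,d \right)} = -3$
$o{\left(v \right)} = 6 v$ ($o{\left(v \right)} = 3 v 2 = 6 v$)
$t{\left(9,U{\left(6 \right)} 2 \left(-4\right) \right)} o{\left(R \right)} = - 3 \cdot 6 \cdot 7 = \left(-3\right) 42 = -126$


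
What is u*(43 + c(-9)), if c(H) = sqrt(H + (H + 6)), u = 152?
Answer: 6536 + 304*I*sqrt(3) ≈ 6536.0 + 526.54*I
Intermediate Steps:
c(H) = sqrt(6 + 2*H) (c(H) = sqrt(H + (6 + H)) = sqrt(6 + 2*H))
u*(43 + c(-9)) = 152*(43 + sqrt(6 + 2*(-9))) = 152*(43 + sqrt(6 - 18)) = 152*(43 + sqrt(-12)) = 152*(43 + 2*I*sqrt(3)) = 6536 + 304*I*sqrt(3)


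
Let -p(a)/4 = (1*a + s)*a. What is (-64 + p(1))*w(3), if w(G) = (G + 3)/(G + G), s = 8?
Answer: -100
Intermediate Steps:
p(a) = -4*a*(8 + a) (p(a) = -4*(1*a + 8)*a = -4*(a + 8)*a = -4*(8 + a)*a = -4*a*(8 + a))
w(G) = (3 + G)/(2*G) (w(G) = (3 + G)/((2*G)) = (3 + G)*(1/(2*G)) = (3 + G)/(2*G))
(-64 + p(1))*w(3) = (-64 - 4*1*(8 + 1))*((½)*(3 + 3)/3) = (-64 - 4*1*9)*((½)*(⅓)*6) = (-64 - 36)*1 = -100*1 = -100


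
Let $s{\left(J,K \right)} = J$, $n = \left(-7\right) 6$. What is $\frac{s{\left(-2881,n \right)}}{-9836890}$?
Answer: $\frac{2881}{9836890} \approx 0.00029288$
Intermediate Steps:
$n = -42$
$\frac{s{\left(-2881,n \right)}}{-9836890} = - \frac{2881}{-9836890} = \left(-2881\right) \left(- \frac{1}{9836890}\right) = \frac{2881}{9836890}$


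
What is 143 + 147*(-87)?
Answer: -12646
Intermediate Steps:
143 + 147*(-87) = 143 - 12789 = -12646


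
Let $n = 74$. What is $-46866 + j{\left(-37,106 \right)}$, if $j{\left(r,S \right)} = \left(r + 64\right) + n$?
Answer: $-46765$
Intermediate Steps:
$j{\left(r,S \right)} = 138 + r$ ($j{\left(r,S \right)} = \left(r + 64\right) + 74 = \left(64 + r\right) + 74 = 138 + r$)
$-46866 + j{\left(-37,106 \right)} = -46866 + \left(138 - 37\right) = -46866 + 101 = -46765$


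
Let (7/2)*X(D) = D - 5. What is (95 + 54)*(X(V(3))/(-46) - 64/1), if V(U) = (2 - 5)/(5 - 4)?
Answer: -1534104/161 ≈ -9528.6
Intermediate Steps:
V(U) = -3 (V(U) = -3/1 = -3*1 = -3)
X(D) = -10/7 + 2*D/7 (X(D) = 2*(D - 5)/7 = 2*(-5 + D)/7 = -10/7 + 2*D/7)
(95 + 54)*(X(V(3))/(-46) - 64/1) = (95 + 54)*((-10/7 + (2/7)*(-3))/(-46) - 64/1) = 149*((-10/7 - 6/7)*(-1/46) - 64*1) = 149*(-16/7*(-1/46) - 64) = 149*(8/161 - 64) = 149*(-10296/161) = -1534104/161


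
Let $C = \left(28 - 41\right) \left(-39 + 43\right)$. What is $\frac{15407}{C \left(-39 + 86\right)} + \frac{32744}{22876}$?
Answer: $- \frac{68106049}{13977236} \approx -4.8726$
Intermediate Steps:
$C = -52$ ($C = \left(-13\right) 4 = -52$)
$\frac{15407}{C \left(-39 + 86\right)} + \frac{32744}{22876} = \frac{15407}{\left(-52\right) \left(-39 + 86\right)} + \frac{32744}{22876} = \frac{15407}{\left(-52\right) 47} + 32744 \cdot \frac{1}{22876} = \frac{15407}{-2444} + \frac{8186}{5719} = 15407 \left(- \frac{1}{2444}\right) + \frac{8186}{5719} = - \frac{15407}{2444} + \frac{8186}{5719} = - \frac{68106049}{13977236}$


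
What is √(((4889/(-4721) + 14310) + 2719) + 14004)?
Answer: 4*√43227218049/4721 ≈ 176.16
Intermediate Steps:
√(((4889/(-4721) + 14310) + 2719) + 14004) = √(((4889*(-1/4721) + 14310) + 2719) + 14004) = √(((-4889/4721 + 14310) + 2719) + 14004) = √((67552621/4721 + 2719) + 14004) = √(80389020/4721 + 14004) = √(146501904/4721) = 4*√43227218049/4721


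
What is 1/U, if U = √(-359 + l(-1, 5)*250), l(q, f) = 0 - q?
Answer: -I*√109/109 ≈ -0.095783*I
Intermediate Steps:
l(q, f) = -q
U = I*√109 (U = √(-359 - 1*(-1)*250) = √(-359 + 1*250) = √(-359 + 250) = √(-109) = I*√109 ≈ 10.44*I)
1/U = 1/(I*√109) = -I*√109/109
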